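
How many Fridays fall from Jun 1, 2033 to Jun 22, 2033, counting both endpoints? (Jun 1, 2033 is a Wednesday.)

3

Jun 1, 2033 is a Wednesday; the first Friday on or after it is Jun 3, 2033 (2 days later).
From Jun 3, 2033 to Jun 22, 2033 is 22 − 3 = 19 days.
19 ÷ 7 = 2 full weeks with remainder 5, so 2 more Fridays after the first → 3.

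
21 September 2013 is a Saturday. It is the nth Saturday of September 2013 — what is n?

Day 21 falls in week ⌈21/7⌉ of the month.
Days 1–7 hold the 1st Saturday, 8–14 the 2nd, 15–21 the 3rd, 22–28 the 4th, 29–31 the 5th.
21 is in the range for the 3rd.

3rd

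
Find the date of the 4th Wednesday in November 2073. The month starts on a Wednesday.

November 22, 2073

November 2073 begins on a Wednesday, so the first Wednesday is November 1.
The 4th Wednesday is 3 weeks later: 1 + 21 = 22.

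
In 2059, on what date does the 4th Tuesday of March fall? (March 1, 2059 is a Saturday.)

2059-03-25

March 2059 begins on a Saturday, so the first Tuesday is March 4 (3 days later).
The 4th Tuesday is 3 weeks later: 4 + 21 = 25.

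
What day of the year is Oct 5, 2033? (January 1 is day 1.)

Days in months before Oct: 31 + 28 + 31 + 30 + 31 + 30 + 31 + 31 + 30 = 273.
Plus 5 days into Oct → day 278.

278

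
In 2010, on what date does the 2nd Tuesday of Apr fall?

Apr 13, 2010

Apr 2010 begins on a Thursday, so the first Tuesday is Apr 6 (5 days later).
The 2nd Tuesday is 1 weeks later: 6 + 7 = 13.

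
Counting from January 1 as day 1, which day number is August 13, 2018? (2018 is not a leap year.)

Days in months before August: 31 + 28 + 31 + 30 + 31 + 30 + 31 = 212.
Plus 13 days into August → day 225.

225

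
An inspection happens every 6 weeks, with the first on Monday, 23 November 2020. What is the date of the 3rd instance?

The 3rd occurrence is 2 intervals after the first: 2 × 42 = 84 days after 23 November 2020.
November has 30 days — 7 days to the end of November leaves 77.
December has 31 days (46 left).
January has 31 days (15 left).
15 days into February → 15 February 2021.

15 February 2021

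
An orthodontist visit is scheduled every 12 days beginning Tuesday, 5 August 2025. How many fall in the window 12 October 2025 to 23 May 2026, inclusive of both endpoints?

19

Occurrences land 12·i days after 5 August 2025 for i = 0, 1, 2, …
12 October 2025 is 68 days after the start; 68 ÷ 12 = 5 remainder 8; since the remainder is 8, round up to i = 6. First occurrence in the window: #7 on 16 October 2025 (6×12 = 72 days in).
23 May 2026 is 291 days after the start; 291 ÷ 12 = 24 remainder 3. Last occurrence in the window: #25 on 20 May 2026.
Occurrences #7 through #25: 19 in total.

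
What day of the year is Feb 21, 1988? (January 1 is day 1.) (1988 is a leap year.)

52

Days in months before Feb: 31 = 31.
Plus 21 days into Feb → day 52.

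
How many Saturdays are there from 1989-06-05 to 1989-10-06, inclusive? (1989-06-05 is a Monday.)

1989-06-05 is a Monday; the first Saturday on or after it is 1989-06-10 (5 days later).
From 1989-06-10 to 1989-10-06: 20 + 31 + 31 + 30 + 6 = 118 days (rest of June, July, August, September, October).
118 ÷ 7 = 16 full weeks with remainder 6, so 16 more Saturdays after the first → 17.

17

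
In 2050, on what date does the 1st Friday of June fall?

June 3, 2050

June 2050 begins on a Wednesday, so the first Friday is June 3 (2 days later).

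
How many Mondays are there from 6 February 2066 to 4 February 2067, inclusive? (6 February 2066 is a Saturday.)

6 February 2066 is a Saturday; the first Monday on or after it is 8 February 2066 (2 days later).
From 8 February 2066 to 4 February 2067: 326 + 35 = 361 days (rest of 2066, to 4 February 2067 in 2067).
361 ÷ 7 = 51 full weeks with remainder 4, so 51 more Mondays after the first → 52.

52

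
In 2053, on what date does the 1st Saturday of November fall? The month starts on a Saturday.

November 2053 begins on a Saturday, so the first Saturday is November 1.

November 1, 2053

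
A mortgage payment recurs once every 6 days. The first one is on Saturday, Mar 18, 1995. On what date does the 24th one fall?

The 24th occurrence is 23 intervals after the first: 23 × 6 = 138 days after Mar 18, 1995.
Mar has 31 days — 13 days to the end of Mar leaves 125.
Apr has 30 days (95 left).
May has 31 days (64 left).
Jun has 30 days (34 left).
Jul has 31 days (3 left).
3 days into Aug → Aug 3, 1995.

Aug 3, 1995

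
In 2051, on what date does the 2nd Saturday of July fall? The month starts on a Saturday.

2051-07-08

July 2051 begins on a Saturday, so the first Saturday is July 1.
The 2nd Saturday is 1 weeks later: 1 + 7 = 8.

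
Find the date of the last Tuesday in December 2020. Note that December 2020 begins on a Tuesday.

December 2020 begins on a Tuesday, so the first Tuesday is December 1.
December 2020 has 31 days. Adding weeks: 1, 8, 15, 22, 29 — the last one ≤ 31 is the 29th.

December 29, 2020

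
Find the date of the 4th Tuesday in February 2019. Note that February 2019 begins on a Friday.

2019-02-26

February 2019 begins on a Friday, so the first Tuesday is February 5 (4 days later).
The 4th Tuesday is 3 weeks later: 5 + 21 = 26.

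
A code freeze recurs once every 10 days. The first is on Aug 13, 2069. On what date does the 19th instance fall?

The 19th occurrence is 18 intervals after the first: 18 × 10 = 180 days after Aug 13, 2069.
Aug has 31 days — 18 days to the end of Aug leaves 162.
Sep has 30 days (132 left).
Oct has 31 days (101 left).
Nov has 30 days (71 left).
Dec has 31 days (40 left).
Jan has 31 days (9 left).
9 days into Feb → Feb 9, 2070.

Feb 9, 2070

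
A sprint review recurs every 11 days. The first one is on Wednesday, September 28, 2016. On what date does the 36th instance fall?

The 36th occurrence is 35 intervals after the first: 35 × 11 = 385 days after September 28, 2016.
September has 30 days — 2 days to the end of September leaves 383.
October has 31 days (352 left).
November has 30 days (322 left).
December has 31 days (291 left).
January has 31 days (260 left).
February has 28 days (232 left).
March has 31 days (201 left).
April has 30 days (171 left).
May has 31 days (140 left).
June has 30 days (110 left).
July has 31 days (79 left).
August has 31 days (48 left).
September has 30 days (18 left).
18 days into October → October 18, 2017.

October 18, 2017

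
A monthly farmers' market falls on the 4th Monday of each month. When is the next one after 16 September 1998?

28 September 1998

September 1998 starts on a Tuesday; its first Monday is the 7th, so the 4th Monday is the 28th — 28 September 1998.
28 September 1998 is after 16 September 1998, so that is the next one.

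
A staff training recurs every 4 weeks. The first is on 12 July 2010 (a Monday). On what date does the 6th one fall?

The 6th occurrence is 5 intervals after the first: 5 × 28 = 140 days after 12 July 2010.
July has 31 days — 19 days to the end of July leaves 121.
August has 31 days (90 left).
September has 30 days (60 left).
October has 31 days (29 left).
29 days into November → 29 November 2010.

29 November 2010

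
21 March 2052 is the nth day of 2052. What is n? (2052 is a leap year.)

Days in months before March: 31 + 29 = 60.
Plus 21 days into March → day 81.

81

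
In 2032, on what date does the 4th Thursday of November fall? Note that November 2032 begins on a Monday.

November 2032 begins on a Monday, so the first Thursday is November 4 (3 days later).
The 4th Thursday is 3 weeks later: 4 + 21 = 25.

November 25, 2032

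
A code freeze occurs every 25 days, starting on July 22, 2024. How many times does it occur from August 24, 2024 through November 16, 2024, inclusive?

Occurrences land 25·i days after July 22, 2024 for i = 0, 1, 2, …
August 24, 2024 is 33 days after the start; 33 ÷ 25 = 1 remainder 8; since the remainder is 8, round up to i = 2. First occurrence in the window: #3 on September 10, 2024 (2×25 = 50 days in).
November 16, 2024 is 117 days after the start; 117 ÷ 25 = 4 remainder 17. Last occurrence in the window: #5 on October 30, 2024.
Occurrences #3 through #5: 3 in total.

3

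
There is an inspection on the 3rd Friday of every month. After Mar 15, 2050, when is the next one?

Mar 18, 2050

Mar 2050 starts on a Tuesday; its first Friday is the 4th, so the 3rd Friday is the 18th — Mar 18, 2050.
Mar 18, 2050 is after Mar 15, 2050, so that is the next one.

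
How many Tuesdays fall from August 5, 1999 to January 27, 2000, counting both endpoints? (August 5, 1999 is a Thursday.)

August 5, 1999 is a Thursday; the first Tuesday on or after it is August 10, 1999 (5 days later).
From August 10, 1999 to January 27, 2000: 21 + 30 + 31 + 30 + 31 + 27 = 170 days (rest of August, September, October, November, December, January).
170 ÷ 7 = 24 full weeks with remainder 2, so 24 more Tuesdays after the first → 25.

25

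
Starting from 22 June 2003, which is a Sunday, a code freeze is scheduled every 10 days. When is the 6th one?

The 6th occurrence is 5 intervals after the first: 5 × 10 = 50 days after 22 June 2003.
June has 30 days — 8 days to the end of June leaves 42.
July has 31 days (11 left).
11 days into August → 11 August 2003.

11 August 2003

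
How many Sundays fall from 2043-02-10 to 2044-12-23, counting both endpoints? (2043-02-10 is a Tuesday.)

97

2043-02-10 is a Tuesday; the first Sunday on or after it is 2043-02-15 (5 days later).
From 2043-02-15 to 2044-12-23: 319 + 358 = 677 days (rest of 2043, to 2044-12-23 in 2044).
677 ÷ 7 = 96 full weeks with remainder 5, so 96 more Sundays after the first → 97.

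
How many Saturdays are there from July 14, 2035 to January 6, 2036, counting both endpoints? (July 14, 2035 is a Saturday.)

26

July 14, 2035 is a Saturday; the first Saturday on or after it is July 14, 2035.
From July 14, 2035 to January 6, 2036: 17 + 31 + 30 + 31 + 30 + 31 + 6 = 176 days (rest of July, August, September, October, November, December, January).
176 ÷ 7 = 25 full weeks with remainder 1, so 25 more Saturdays after the first → 26.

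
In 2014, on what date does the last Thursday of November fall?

27 November 2014

November 2014 begins on a Saturday, so the first Thursday is November 6 (5 days later).
November 2014 has 30 days. Adding weeks: 6, 13, 20, 27 — the last one ≤ 30 is the 27th.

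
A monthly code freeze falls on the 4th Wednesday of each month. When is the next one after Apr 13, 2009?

Apr 22, 2009

Apr 2009 starts on a Wednesday; its first Wednesday is the 1st, so the 4th Wednesday is the 22nd — Apr 22, 2009.
Apr 22, 2009 is after Apr 13, 2009, so that is the next one.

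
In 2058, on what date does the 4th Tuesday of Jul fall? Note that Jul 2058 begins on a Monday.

Jul 23, 2058

Jul 2058 begins on a Monday, so the first Tuesday is Jul 2 (1 day later).
The 4th Tuesday is 3 weeks later: 2 + 21 = 23.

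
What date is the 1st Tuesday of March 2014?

The first Tuesday of March 2014 is March 4.

4 March 2014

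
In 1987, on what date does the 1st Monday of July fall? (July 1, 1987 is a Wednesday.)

July 6, 1987

July 1987 begins on a Wednesday, so the first Monday is July 6 (5 days later).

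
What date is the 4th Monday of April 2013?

The first Monday of April 2013 is April 1.
The 4th Monday is 3 weeks later: 1 + 21 = 22.

2013-04-22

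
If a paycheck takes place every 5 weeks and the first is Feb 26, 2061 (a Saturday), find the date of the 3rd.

May 7, 2061

The 3rd occurrence is 2 intervals after the first: 2 × 35 = 70 days after Feb 26, 2061.
Feb has 28 days — 2 days to the end of Feb leaves 68.
Mar has 31 days (37 left).
Apr has 30 days (7 left).
7 days into May → May 7, 2061.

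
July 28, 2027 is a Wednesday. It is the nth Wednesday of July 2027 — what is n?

4th

Day 28 falls in week ⌈28/7⌉ of the month.
Days 1–7 hold the 1st Wednesday, 8–14 the 2nd, 15–21 the 3rd, 22–28 the 4th, 29–31 the 5th.
28 is in the range for the 4th.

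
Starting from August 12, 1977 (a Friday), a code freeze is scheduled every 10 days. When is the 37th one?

The 37th occurrence is 36 intervals after the first: 36 × 10 = 360 days after August 12, 1977.
August has 31 days — 19 days to the end of August leaves 341.
September has 30 days (311 left).
October has 31 days (280 left).
November has 30 days (250 left).
December has 31 days (219 left).
January has 31 days (188 left).
February has 28 days (160 left).
March has 31 days (129 left).
April has 30 days (99 left).
May has 31 days (68 left).
June has 30 days (38 left).
July has 31 days (7 left).
7 days into August → August 7, 1978.

August 7, 1978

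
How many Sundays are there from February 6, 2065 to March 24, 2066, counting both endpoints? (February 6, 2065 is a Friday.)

February 6, 2065 is a Friday; the first Sunday on or after it is February 8, 2065 (2 days later).
From February 8, 2065 to March 24, 2066: 326 + 83 = 409 days (rest of 2065, to March 24, 2066 in 2066).
409 ÷ 7 = 58 full weeks with remainder 3, so 58 more Sundays after the first → 59.

59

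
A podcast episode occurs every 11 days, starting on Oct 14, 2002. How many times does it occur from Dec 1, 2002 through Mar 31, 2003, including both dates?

Occurrences land 11·i days after Oct 14, 2002 for i = 0, 1, 2, …
Dec 1, 2002 is 48 days after the start; 48 ÷ 11 = 4 remainder 4; since the remainder is 4, round up to i = 5. First occurrence in the window: #6 on Dec 8, 2002 (5×11 = 55 days in).
Mar 31, 2003 is 168 days after the start; 168 ÷ 11 = 15 remainder 3. Last occurrence in the window: #16 on Mar 28, 2003.
Occurrences #6 through #16: 11 in total.

11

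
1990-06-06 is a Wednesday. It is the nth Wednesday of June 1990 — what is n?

Day 6 falls in week ⌈6/7⌉ of the month.
Days 1–7 hold the 1st Wednesday, 8–14 the 2nd, 15–21 the 3rd, 22–28 the 4th, 29–31 the 5th.
6 is in the range for the 1st.

1st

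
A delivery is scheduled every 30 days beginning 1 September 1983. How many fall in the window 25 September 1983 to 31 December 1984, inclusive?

16

Occurrences land 30·i days after 1 September 1983 for i = 0, 1, 2, …
25 September 1983 is 24 days after the start; 24 ÷ 30 = 0 remainder 24; since the remainder is 24, round up to i = 1. First occurrence in the window: #2 on 1 October 1983 (1×30 = 30 days in).
31 December 1984 is 487 days after the start; 487 ÷ 30 = 16 remainder 7. Last occurrence in the window: #17 on 24 December 1984.
Occurrences #2 through #17: 16 in total.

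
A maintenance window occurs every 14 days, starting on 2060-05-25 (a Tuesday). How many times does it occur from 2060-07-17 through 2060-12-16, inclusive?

11

Occurrences land 14·i days after 2060-05-25 for i = 0, 1, 2, …
2060-07-17 is 53 days after the start; 53 ÷ 14 = 3 remainder 11; since the remainder is 11, round up to i = 4. First occurrence in the window: #5 on 2060-07-20 (4×14 = 56 days in).
2060-12-16 is 205 days after the start; 205 ÷ 14 = 14 remainder 9. Last occurrence in the window: #15 on 2060-12-07.
Occurrences #5 through #15: 11 in total.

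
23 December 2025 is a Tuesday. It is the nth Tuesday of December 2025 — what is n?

4th

Day 23 falls in week ⌈23/7⌉ of the month.
Days 1–7 hold the 1st Tuesday, 8–14 the 2nd, 15–21 the 3rd, 22–28 the 4th, 29–31 the 5th.
23 is in the range for the 4th.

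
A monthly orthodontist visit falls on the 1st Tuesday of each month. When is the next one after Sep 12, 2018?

Oct 2, 2018

Sep 2018 starts on a Saturday, so its 1st Tuesday is Sep 4, 2018 (3 days in).
That is not after Sep 12, 2018, so look at Oct 2018.
Oct 2018 starts on a Monday, so its 1st Tuesday is Oct 2, 2018 (1 day in).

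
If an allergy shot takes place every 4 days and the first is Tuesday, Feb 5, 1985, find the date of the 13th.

The 13th occurrence is 12 intervals after the first: 12 × 4 = 48 days after Feb 5, 1985.
Feb has 28 days — 23 days to the end of Feb leaves 25.
25 days into Mar → Mar 25, 1985.

Mar 25, 1985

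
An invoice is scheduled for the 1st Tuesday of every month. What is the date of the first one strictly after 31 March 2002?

March 2002 starts on a Friday, so its 1st Tuesday is 5 March 2002 (4 days in).
That is not after 31 March 2002, so look at April 2002.
April 2002 starts on a Monday, so its 1st Tuesday is 2 April 2002 (1 day in).

2 April 2002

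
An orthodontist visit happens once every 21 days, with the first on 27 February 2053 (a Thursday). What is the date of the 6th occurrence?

12 June 2053

The 6th occurrence is 5 intervals after the first: 5 × 21 = 105 days after 27 February 2053.
February has 28 days — 1 day to the end of February leaves 104.
March has 31 days (73 left).
April has 30 days (43 left).
May has 31 days (12 left).
12 days into June → 12 June 2053.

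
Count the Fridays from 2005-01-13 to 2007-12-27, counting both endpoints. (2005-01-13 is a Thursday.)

2005-01-13 is a Thursday; the first Friday on or after it is 2005-01-14 (1 day later).
From 2005-01-14 to 2007-12-27: 351 + 365 + 361 = 1077 days (rest of 2005, 2006, to 2007-12-27 in 2007).
1077 ÷ 7 = 153 full weeks with remainder 6, so 153 more Fridays after the first → 154.

154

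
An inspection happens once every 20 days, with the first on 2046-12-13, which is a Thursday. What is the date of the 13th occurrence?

2047-08-10

The 13th occurrence is 12 intervals after the first: 12 × 20 = 240 days after 2046-12-13.
December has 31 days — 18 days to the end of December leaves 222.
January has 31 days (191 left).
February has 28 days (163 left).
March has 31 days (132 left).
April has 30 days (102 left).
May has 31 days (71 left).
June has 30 days (41 left).
July has 31 days (10 left).
10 days into August → 2047-08-10.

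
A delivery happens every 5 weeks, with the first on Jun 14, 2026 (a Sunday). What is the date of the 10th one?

Apr 25, 2027

The 10th occurrence is 9 intervals after the first: 9 × 35 = 315 days after Jun 14, 2026.
Jun has 30 days — 16 days to the end of Jun leaves 299.
Jul has 31 days (268 left).
Aug has 31 days (237 left).
Sep has 30 days (207 left).
Oct has 31 days (176 left).
Nov has 30 days (146 left).
Dec has 31 days (115 left).
Jan has 31 days (84 left).
Feb has 28 days (56 left).
Mar has 31 days (25 left).
25 days into Apr → Apr 25, 2027.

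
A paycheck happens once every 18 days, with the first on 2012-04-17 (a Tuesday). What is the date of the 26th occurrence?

The 26th occurrence is 25 intervals after the first: 25 × 18 = 450 days after 2012-04-17.
April has 30 days — 13 days to the end of April leaves 437.
From end of April to end of 2012 is 245 days (192 left).
January has 31 days (161 left).
February has 28 days (133 left).
March has 31 days (102 left).
April has 30 days (72 left).
May has 31 days (41 left).
June has 30 days (11 left).
11 days into July → 2013-07-11.

2013-07-11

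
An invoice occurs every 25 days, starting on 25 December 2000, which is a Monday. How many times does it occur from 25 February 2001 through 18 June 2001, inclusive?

Occurrences land 25·i days after 25 December 2000 for i = 0, 1, 2, …
25 February 2001 is 62 days after the start; 62 ÷ 25 = 2 remainder 12; since the remainder is 12, round up to i = 3. First occurrence in the window: #4 on 10 March 2001 (3×25 = 75 days in).
18 June 2001 is 175 days after the start; 175 ÷ 25 = 7 remainder 0. Last occurrence in the window: #8 on 18 June 2001.
Occurrences #4 through #8: 5 in total.

5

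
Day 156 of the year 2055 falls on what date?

Jan has 31 days (156 − 31 = 125 remain).
Feb has 28 days (125 − 28 = 97 remain).
Mar has 31 days (97 − 31 = 66 remain).
Apr has 30 days (66 − 30 = 36 remain).
May has 31 days (36 − 31 = 5 remain).
5 into Jun → Jun 5.

Jun 5, 2055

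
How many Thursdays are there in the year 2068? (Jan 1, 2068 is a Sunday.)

52

Jan 1, 2068 is a Sunday; the first Thursday on or after it is Jan 5, 2068 (4 days later).
From Jan 5, 2068 to Dec 31, 2068: 26 + 29 + 31 + 30 + 31 + 30 + 31 + 31 + 30 + 31 + 30 + 31 = 361 days (rest of Jan, Feb, Mar, Apr, May, Jun, Jul, Aug, Sep, Oct, Nov, Dec).
361 ÷ 7 = 51 full weeks with remainder 4, so 51 more Thursdays after the first → 52.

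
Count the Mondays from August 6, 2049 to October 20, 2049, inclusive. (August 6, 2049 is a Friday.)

August 6, 2049 is a Friday; the first Monday on or after it is August 9, 2049 (3 days later).
From August 9, 2049 to October 20, 2049: 22 + 30 + 20 = 72 days (rest of August, September, October).
72 ÷ 7 = 10 full weeks with remainder 2, so 10 more Mondays after the first → 11.

11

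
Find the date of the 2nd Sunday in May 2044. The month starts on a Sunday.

May 2044 begins on a Sunday, so the first Sunday is May 1.
The 2nd Sunday is 1 weeks later: 1 + 7 = 8.

May 8, 2044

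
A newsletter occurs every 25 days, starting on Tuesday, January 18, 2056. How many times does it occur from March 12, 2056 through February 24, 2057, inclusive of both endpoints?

Occurrences land 25·i days after January 18, 2056 for i = 0, 1, 2, …
March 12, 2056 is 54 days after the start; 54 ÷ 25 = 2 remainder 4; since the remainder is 4, round up to i = 3. First occurrence in the window: #4 on April 2, 2056 (3×25 = 75 days in).
February 24, 2057 is 403 days after the start; 403 ÷ 25 = 16 remainder 3. Last occurrence in the window: #17 on February 21, 2057.
Occurrences #4 through #17: 14 in total.

14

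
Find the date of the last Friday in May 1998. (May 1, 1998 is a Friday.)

29 May 1998

May 1998 begins on a Friday, so the first Friday is May 1.
May 1998 has 31 days. Adding weeks: 1, 8, 15, 22, 29 — the last one ≤ 31 is the 29th.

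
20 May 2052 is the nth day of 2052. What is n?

Days in months before May: 31 + 29 + 31 + 30 = 121.
Plus 20 days into May → day 141.

141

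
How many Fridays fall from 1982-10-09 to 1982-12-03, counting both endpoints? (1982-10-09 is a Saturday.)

8

1982-10-09 is a Saturday; the first Friday on or after it is 1982-10-15 (6 days later).
From 1982-10-15 to 1982-12-03: 16 + 30 + 3 = 49 days (rest of October, November, December).
49 ÷ 7 = 7 full weeks with remainder 0, so 7 more Fridays after the first → 8.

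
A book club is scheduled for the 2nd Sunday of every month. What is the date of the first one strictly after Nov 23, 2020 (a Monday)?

Nov 2020 starts on a Sunday; its first Sunday is the 1st, so the 2nd Sunday is the 8th — Nov 8, 2020.
That is not after Nov 23, 2020, so look at Dec 2020.
Dec 2020 starts on a Tuesday; its first Sunday is the 6th, so the 2nd Sunday is the 13th — Dec 13, 2020.

Dec 13, 2020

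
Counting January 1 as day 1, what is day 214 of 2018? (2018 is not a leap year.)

Jan has 31 days (214 − 31 = 183 remain).
Feb has 28 days (183 − 28 = 155 remain).
Mar has 31 days (155 − 31 = 124 remain).
Apr has 30 days (124 − 30 = 94 remain).
May has 31 days (94 − 31 = 63 remain).
Jun has 30 days (63 − 30 = 33 remain).
Jul has 31 days (33 − 31 = 2 remain).
2 into Aug → Aug 2.

Aug 2, 2018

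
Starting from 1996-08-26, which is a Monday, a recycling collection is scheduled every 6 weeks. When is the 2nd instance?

The 2nd occurrence is 1 interval after the first: 1 × 42 = 42 days after 1996-08-26.
August has 31 days — 5 days to the end of August leaves 37.
September has 30 days (7 left).
7 days into October → 1996-10-07.

1996-10-07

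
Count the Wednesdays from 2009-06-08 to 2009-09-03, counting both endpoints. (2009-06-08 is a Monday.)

2009-06-08 is a Monday; the first Wednesday on or after it is 2009-06-10 (2 days later).
From 2009-06-10 to 2009-09-03: 20 + 31 + 31 + 3 = 85 days (rest of June, July, August, September).
85 ÷ 7 = 12 full weeks with remainder 1, so 12 more Wednesdays after the first → 13.

13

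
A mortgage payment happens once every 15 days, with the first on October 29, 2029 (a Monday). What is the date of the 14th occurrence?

May 12, 2030

The 14th occurrence is 13 intervals after the first: 13 × 15 = 195 days after October 29, 2029.
October has 31 days — 2 days to the end of October leaves 193.
November has 30 days (163 left).
December has 31 days (132 left).
January has 31 days (101 left).
February has 28 days (73 left).
March has 31 days (42 left).
April has 30 days (12 left).
12 days into May → May 12, 2030.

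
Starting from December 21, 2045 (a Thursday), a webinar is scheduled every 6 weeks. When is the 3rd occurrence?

The 3rd occurrence is 2 intervals after the first: 2 × 42 = 84 days after December 21, 2045.
December has 31 days — 10 days to the end of December leaves 74.
January has 31 days (43 left).
February has 28 days (15 left).
15 days into March → March 15, 2046.

March 15, 2046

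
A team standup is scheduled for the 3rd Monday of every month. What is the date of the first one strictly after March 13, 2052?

March 18, 2052

March 2052 starts on a Friday; its first Monday is the 4th, so the 3rd Monday is the 18th — March 18, 2052.
March 18, 2052 is after March 13, 2052, so that is the next one.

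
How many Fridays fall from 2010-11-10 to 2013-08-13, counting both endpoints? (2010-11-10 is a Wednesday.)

144

2010-11-10 is a Wednesday; the first Friday on or after it is 2010-11-12 (2 days later).
From 2010-11-12 to 2013-08-13: 49 + 365 + 366 + 225 = 1005 days (rest of 2010, 2011, 2012, to 2013-08-13 in 2013).
1005 ÷ 7 = 143 full weeks with remainder 4, so 143 more Fridays after the first → 144.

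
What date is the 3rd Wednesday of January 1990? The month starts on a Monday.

January 1990 begins on a Monday, so the first Wednesday is January 3 (2 days later).
The 3rd Wednesday is 2 weeks later: 3 + 14 = 17.

January 17, 1990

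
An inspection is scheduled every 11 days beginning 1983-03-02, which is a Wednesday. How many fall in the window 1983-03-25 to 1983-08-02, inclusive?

11

Occurrences land 11·i days after 1983-03-02 for i = 0, 1, 2, …
1983-03-25 is 23 days after the start; 23 ÷ 11 = 2 remainder 1; since the remainder is 1, round up to i = 3. First occurrence in the window: #4 on 1983-04-04 (3×11 = 33 days in).
1983-08-02 is 153 days after the start; 153 ÷ 11 = 13 remainder 10. Last occurrence in the window: #14 on 1983-07-23.
Occurrences #4 through #14: 11 in total.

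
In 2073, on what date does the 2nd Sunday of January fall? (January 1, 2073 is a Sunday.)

January 2073 begins on a Sunday, so the first Sunday is January 1.
The 2nd Sunday is 1 weeks later: 1 + 7 = 8.

January 8, 2073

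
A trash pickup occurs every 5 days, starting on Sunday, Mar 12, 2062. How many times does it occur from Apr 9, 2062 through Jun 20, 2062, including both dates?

15

Occurrences land 5·i days after Mar 12, 2062 for i = 0, 1, 2, …
Apr 9, 2062 is 28 days after the start; 28 ÷ 5 = 5 remainder 3; since the remainder is 3, round up to i = 6. First occurrence in the window: #7 on Apr 11, 2062 (6×5 = 30 days in).
Jun 20, 2062 is 100 days after the start; 100 ÷ 5 = 20 remainder 0. Last occurrence in the window: #21 on Jun 20, 2062.
Occurrences #7 through #21: 15 in total.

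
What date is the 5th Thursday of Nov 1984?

Nov 29, 1984

Nov 1984 begins on a Thursday, so the first Thursday is Nov 1.
The 5th Thursday is 4 weeks later: 1 + 28 = 29.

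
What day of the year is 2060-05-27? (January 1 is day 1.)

Days in months before May: 31 + 29 + 31 + 30 = 121.
Plus 27 days into May → day 148.

148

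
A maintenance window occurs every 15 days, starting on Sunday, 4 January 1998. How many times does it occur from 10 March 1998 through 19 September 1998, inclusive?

13

Occurrences land 15·i days after 4 January 1998 for i = 0, 1, 2, …
10 March 1998 is 65 days after the start; 65 ÷ 15 = 4 remainder 5; since the remainder is 5, round up to i = 5. First occurrence in the window: #6 on 20 March 1998 (5×15 = 75 days in).
19 September 1998 is 258 days after the start; 258 ÷ 15 = 17 remainder 3. Last occurrence in the window: #18 on 16 September 1998.
Occurrences #6 through #18: 13 in total.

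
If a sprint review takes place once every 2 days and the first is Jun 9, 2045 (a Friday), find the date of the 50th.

The 50th occurrence is 49 intervals after the first: 49 × 2 = 98 days after Jun 9, 2045.
Jun has 30 days — 21 days to the end of Jun leaves 77.
Jul has 31 days (46 left).
Aug has 31 days (15 left).
15 days into Sep → Sep 15, 2045.

Sep 15, 2045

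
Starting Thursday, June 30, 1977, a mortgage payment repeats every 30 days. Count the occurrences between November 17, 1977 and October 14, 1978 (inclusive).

Occurrences land 30·i days after June 30, 1977 for i = 0, 1, 2, …
November 17, 1977 is 140 days after the start; 140 ÷ 30 = 4 remainder 20; since the remainder is 20, round up to i = 5. First occurrence in the window: #6 on November 27, 1977 (5×30 = 150 days in).
October 14, 1978 is 471 days after the start; 471 ÷ 30 = 15 remainder 21. Last occurrence in the window: #16 on September 23, 1978.
Occurrences #6 through #16: 11 in total.

11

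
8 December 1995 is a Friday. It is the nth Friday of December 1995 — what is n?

2nd

Day 8 falls in week ⌈8/7⌉ of the month.
Days 1–7 hold the 1st Friday, 8–14 the 2nd, 15–21 the 3rd, 22–28 the 4th, 29–31 the 5th.
8 is in the range for the 2nd.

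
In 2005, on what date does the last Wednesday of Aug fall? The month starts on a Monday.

Aug 31, 2005

Aug 2005 begins on a Monday, so the first Wednesday is Aug 3 (2 days later).
Aug 2005 has 31 days. Adding weeks: 3, 10, 17, 24, 31 — the last one ≤ 31 is the 31st.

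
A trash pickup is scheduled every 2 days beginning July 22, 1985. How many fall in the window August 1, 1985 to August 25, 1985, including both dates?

13

Occurrences land 2·i days after July 22, 1985 for i = 0, 1, 2, …
August 1, 1985 is 10 days after the start; 10 ÷ 2 = 5 remainder 0. First occurrence in the window: #6 on August 1, 1985 (5×2 = 10 days in).
August 25, 1985 is 34 days after the start; 34 ÷ 2 = 17 remainder 0. Last occurrence in the window: #18 on August 25, 1985.
Occurrences #6 through #18: 13 in total.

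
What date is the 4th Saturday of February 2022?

2022-02-26

The first Saturday of February 2022 is February 5.
The 4th Saturday is 3 weeks later: 5 + 21 = 26.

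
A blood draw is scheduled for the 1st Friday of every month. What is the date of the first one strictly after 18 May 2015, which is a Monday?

5 June 2015

May 2015 starts on a Friday, so its 1st Friday is 1 May 2015.
That is not after 18 May 2015, so look at June 2015.
June 2015 starts on a Monday, so its 1st Friday is 5 June 2015 (4 days in).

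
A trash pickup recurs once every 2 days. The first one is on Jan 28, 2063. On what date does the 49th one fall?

May 4, 2063

The 49th occurrence is 48 intervals after the first: 48 × 2 = 96 days after Jan 28, 2063.
Jan has 31 days — 3 days to the end of Jan leaves 93.
Feb has 28 days (65 left).
Mar has 31 days (34 left).
Apr has 30 days (4 left).
4 days into May → May 4, 2063.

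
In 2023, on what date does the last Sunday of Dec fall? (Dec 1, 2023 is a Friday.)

Dec 31, 2023

Dec 2023 begins on a Friday, so the first Sunday is Dec 3 (2 days later).
Dec 2023 has 31 days. Adding weeks: 3, 10, 17, 24, 31 — the last one ≤ 31 is the 31st.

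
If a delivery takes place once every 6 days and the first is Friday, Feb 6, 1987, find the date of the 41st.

The 41st occurrence is 40 intervals after the first: 40 × 6 = 240 days after Feb 6, 1987.
Feb has 28 days — 22 days to the end of Feb leaves 218.
Mar has 31 days (187 left).
Apr has 30 days (157 left).
May has 31 days (126 left).
Jun has 30 days (96 left).
Jul has 31 days (65 left).
Aug has 31 days (34 left).
Sep has 30 days (4 left).
4 days into Oct → Oct 4, 1987.

Oct 4, 1987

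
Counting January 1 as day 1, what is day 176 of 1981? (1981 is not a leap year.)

1981-06-25

January has 31 days (176 − 31 = 145 remain).
February has 28 days (145 − 28 = 117 remain).
March has 31 days (117 − 31 = 86 remain).
April has 30 days (86 − 30 = 56 remain).
May has 31 days (56 − 31 = 25 remain).
25 into June → June 25.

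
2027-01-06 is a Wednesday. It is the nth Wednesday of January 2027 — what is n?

Day 6 falls in week ⌈6/7⌉ of the month.
Days 1–7 hold the 1st Wednesday, 8–14 the 2nd, 15–21 the 3rd, 22–28 the 4th, 29–31 the 5th.
6 is in the range for the 1st.

1st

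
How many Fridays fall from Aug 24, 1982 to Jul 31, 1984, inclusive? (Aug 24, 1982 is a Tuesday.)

101

Aug 24, 1982 is a Tuesday; the first Friday on or after it is Aug 27, 1982 (3 days later).
From Aug 27, 1982 to Jul 31, 1984: 126 + 365 + 213 = 704 days (rest of 1982, 1983, to Jul 31, 1984 in 1984).
704 ÷ 7 = 100 full weeks with remainder 4, so 100 more Fridays after the first → 101.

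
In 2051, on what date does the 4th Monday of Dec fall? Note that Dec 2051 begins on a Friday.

Dec 25, 2051

Dec 2051 begins on a Friday, so the first Monday is Dec 4 (3 days later).
The 4th Monday is 3 weeks later: 4 + 21 = 25.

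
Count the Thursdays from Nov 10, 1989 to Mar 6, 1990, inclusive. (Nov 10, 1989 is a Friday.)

16

Nov 10, 1989 is a Friday; the first Thursday on or after it is Nov 16, 1989 (6 days later).
From Nov 16, 1989 to Mar 6, 1990: 14 + 31 + 31 + 28 + 6 = 110 days (rest of Nov, Dec, Jan, Feb, Mar).
110 ÷ 7 = 15 full weeks with remainder 5, so 15 more Thursdays after the first → 16.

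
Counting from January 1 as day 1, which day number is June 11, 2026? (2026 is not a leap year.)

Days in months before June: 31 + 28 + 31 + 30 + 31 = 151.
Plus 11 days into June → day 162.

162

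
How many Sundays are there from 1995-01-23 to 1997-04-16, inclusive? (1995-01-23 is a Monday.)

1995-01-23 is a Monday; the first Sunday on or after it is 1995-01-29 (6 days later).
From 1995-01-29 to 1997-04-16: 336 + 366 + 106 = 808 days (rest of 1995, 1996, to 1997-04-16 in 1997).
808 ÷ 7 = 115 full weeks with remainder 3, so 115 more Sundays after the first → 116.

116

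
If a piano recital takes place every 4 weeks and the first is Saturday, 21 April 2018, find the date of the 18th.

10 August 2019

The 18th occurrence is 17 intervals after the first: 17 × 28 = 476 days after 21 April 2018.
April has 30 days — 9 days to the end of April leaves 467.
From end of April to end of 2018 is 245 days (222 left).
January has 31 days (191 left).
February has 28 days (163 left).
March has 31 days (132 left).
April has 30 days (102 left).
May has 31 days (71 left).
June has 30 days (41 left).
July has 31 days (10 left).
10 days into August → 10 August 2019.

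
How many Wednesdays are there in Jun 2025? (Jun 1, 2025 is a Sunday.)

Jun 1, 2025 is a Sunday; the first Wednesday on or after it is Jun 4, 2025 (3 days later).
From Jun 4, 2025 to Jun 30, 2025 is 30 − 4 = 26 days.
26 ÷ 7 = 3 full weeks with remainder 5, so 3 more Wednesdays after the first → 4.

4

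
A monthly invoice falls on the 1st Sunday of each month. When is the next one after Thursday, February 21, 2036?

February 2036 starts on a Friday, so its 1st Sunday is February 3, 2036 (2 days in).
That is not after February 21, 2036, so look at March 2036.
March 2036 starts on a Saturday, so its 1st Sunday is March 2, 2036 (1 day in).

March 2, 2036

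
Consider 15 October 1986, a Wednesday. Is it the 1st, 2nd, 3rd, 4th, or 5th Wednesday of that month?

3rd

Day 15 falls in week ⌈15/7⌉ of the month.
Days 1–7 hold the 1st Wednesday, 8–14 the 2nd, 15–21 the 3rd, 22–28 the 4th, 29–31 the 5th.
15 is in the range for the 3rd.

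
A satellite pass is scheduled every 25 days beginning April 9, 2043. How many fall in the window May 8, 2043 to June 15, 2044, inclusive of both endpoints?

16

Occurrences land 25·i days after April 9, 2043 for i = 0, 1, 2, …
May 8, 2043 is 29 days after the start; 29 ÷ 25 = 1 remainder 4; since the remainder is 4, round up to i = 2. First occurrence in the window: #3 on May 29, 2043 (2×25 = 50 days in).
June 15, 2044 is 433 days after the start; 433 ÷ 25 = 17 remainder 8. Last occurrence in the window: #18 on June 7, 2044.
Occurrences #3 through #18: 16 in total.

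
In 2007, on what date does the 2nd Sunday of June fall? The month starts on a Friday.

10 June 2007

June 2007 begins on a Friday, so the first Sunday is June 3 (2 days later).
The 2nd Sunday is 1 weeks later: 3 + 7 = 10.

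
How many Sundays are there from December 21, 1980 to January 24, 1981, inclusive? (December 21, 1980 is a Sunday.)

December 21, 1980 is a Sunday; the first Sunday on or after it is December 21, 1980.
From December 21, 1980 to January 24, 1981: 10 + 24 = 34 days (rest of December, January).
34 ÷ 7 = 4 full weeks with remainder 6, so 4 more Sundays after the first → 5.

5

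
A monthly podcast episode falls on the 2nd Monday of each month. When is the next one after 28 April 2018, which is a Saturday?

14 May 2018

April 2018 starts on a Sunday; its first Monday is the 2nd, so the 2nd Monday is the 9th — 9 April 2018.
That is not after 28 April 2018, so look at May 2018.
May 2018 starts on a Tuesday; its first Monday is the 7th, so the 2nd Monday is the 14th — 14 May 2018.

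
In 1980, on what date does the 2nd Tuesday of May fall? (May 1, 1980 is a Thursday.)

13 May 1980

May 1980 begins on a Thursday, so the first Tuesday is May 6 (5 days later).
The 2nd Tuesday is 1 weeks later: 6 + 7 = 13.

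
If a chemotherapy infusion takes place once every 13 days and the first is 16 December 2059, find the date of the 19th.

The 19th occurrence is 18 intervals after the first: 18 × 13 = 234 days after 16 December 2059.
December has 31 days — 15 days to the end of December leaves 219.
January has 31 days (188 left).
February has 29 days (159 left).
March has 31 days (128 left).
April has 30 days (98 left).
May has 31 days (67 left).
June has 30 days (37 left).
July has 31 days (6 left).
6 days into August → 6 August 2060.

6 August 2060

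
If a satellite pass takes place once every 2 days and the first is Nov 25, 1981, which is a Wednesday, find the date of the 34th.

Jan 30, 1982

The 34th occurrence is 33 intervals after the first: 33 × 2 = 66 days after Nov 25, 1981.
Nov has 30 days — 5 days to the end of Nov leaves 61.
Dec has 31 days (30 left).
30 days into Jan → Jan 30, 1982.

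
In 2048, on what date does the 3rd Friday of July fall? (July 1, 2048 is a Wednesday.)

July 2048 begins on a Wednesday, so the first Friday is July 3 (2 days later).
The 3rd Friday is 2 weeks later: 3 + 14 = 17.

2048-07-17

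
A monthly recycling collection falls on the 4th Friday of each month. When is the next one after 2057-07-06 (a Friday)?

2057-07-27

July 2057 starts on a Sunday; its first Friday is the 6th, so the 4th Friday is the 27th — 2057-07-27.
2057-07-27 is after 2057-07-06, so that is the next one.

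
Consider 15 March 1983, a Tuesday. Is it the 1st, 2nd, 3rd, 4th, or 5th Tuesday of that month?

Day 15 falls in week ⌈15/7⌉ of the month.
Days 1–7 hold the 1st Tuesday, 8–14 the 2nd, 15–21 the 3rd, 22–28 the 4th, 29–31 the 5th.
15 is in the range for the 3rd.

3rd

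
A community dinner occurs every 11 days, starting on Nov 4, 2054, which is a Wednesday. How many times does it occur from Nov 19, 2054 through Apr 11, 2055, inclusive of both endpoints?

13

Occurrences land 11·i days after Nov 4, 2054 for i = 0, 1, 2, …
Nov 19, 2054 is 15 days after the start; 15 ÷ 11 = 1 remainder 4; since the remainder is 4, round up to i = 2. First occurrence in the window: #3 on Nov 26, 2054 (2×11 = 22 days in).
Apr 11, 2055 is 158 days after the start; 158 ÷ 11 = 14 remainder 4. Last occurrence in the window: #15 on Apr 7, 2055.
Occurrences #3 through #15: 13 in total.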